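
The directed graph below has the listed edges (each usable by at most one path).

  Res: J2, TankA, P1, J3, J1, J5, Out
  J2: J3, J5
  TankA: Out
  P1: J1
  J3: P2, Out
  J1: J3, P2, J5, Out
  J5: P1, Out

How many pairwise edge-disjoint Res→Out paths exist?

5

Assign every edge capacity 1; by Menger, the answer equals the max flow.
Path Res→Out (+1); total 1.
Path Res→TankA→Out (+1); total 2.
Path Res→J3→Out (+1); total 3.
Path Res→J1→Out (+1); total 4.
Path Res→J5→Out (+1); total 5.
No residual Res→Out path; max flow = 5.
Certifying cut of size 5: {J1→Out, J3→Out, J5→Out, Res→Out, Res→TankA}.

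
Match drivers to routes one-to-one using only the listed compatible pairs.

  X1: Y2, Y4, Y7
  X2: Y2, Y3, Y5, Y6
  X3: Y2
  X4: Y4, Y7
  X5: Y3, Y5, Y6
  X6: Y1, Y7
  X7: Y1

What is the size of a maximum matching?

6

Unit-capacity flow: source→left, listed edges, right→sink; max matching = max flow.
Augmenting path X1→Y2 (+1); matched 1.
Augmenting path X2→Y3 (+1); matched 2.
Augmenting path X4→Y4 (+1); matched 3.
Augmenting path X5→Y5 (+1); matched 4.
Augmenting path X6→Y1 (+1); matched 5.
Augmenting path X3→Y2→X1→Y7 (+1); matched 6.
No augmenting path remains; maximum matching = 6.
König certificate: {X2, X5, Y1, Y2, Y4, Y7} is a vertex cover of size 6 (every listed pair touches it), so no matching can be larger.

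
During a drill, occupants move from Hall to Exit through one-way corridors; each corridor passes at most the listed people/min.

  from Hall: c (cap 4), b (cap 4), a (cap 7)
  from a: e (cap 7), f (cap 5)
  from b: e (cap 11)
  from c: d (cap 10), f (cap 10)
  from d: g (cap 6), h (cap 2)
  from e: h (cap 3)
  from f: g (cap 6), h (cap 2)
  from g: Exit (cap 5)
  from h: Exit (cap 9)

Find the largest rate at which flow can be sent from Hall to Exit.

12

Augment Hall→a→e→h→Exit: bottleneck 3, flow now 3.
Augment Hall→a→f→g→Exit: bottleneck 4, flow now 7.
Augment Hall→c→d→g→Exit: bottleneck 1, flow now 8.
Augment Hall→c→d→h→Exit: bottleneck 2, flow now 10.
Augment Hall→c→f→h→Exit: bottleneck 1, flow now 11.
Augment Hall→b→e→a→f→h→Exit: bottleneck 1, flow now 12. (uses reverse residual edge)
No augmenting path remains; maximum flow = 12.
In the residual graph, reachable from Hall: {Hall, a, b, e}.
Min-cut edges: Hall→c (4), a→f (5), e→h (3); capacity 4 + 5 + 3 = 12.
This cut is saturated, so no flow can exceed 12.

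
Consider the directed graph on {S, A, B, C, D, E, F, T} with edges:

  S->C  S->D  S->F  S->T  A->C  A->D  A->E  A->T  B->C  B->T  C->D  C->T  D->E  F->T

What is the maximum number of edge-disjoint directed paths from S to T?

Assign every edge capacity 1; by Menger, the answer equals the max flow.
Path S→T (+1); total 1.
Path S→C→T (+1); total 2.
Path S→F→T (+1); total 3.
No residual S→T path; max flow = 3.
Certifying cut of size 3: {S→C, S→F, S→T}.

3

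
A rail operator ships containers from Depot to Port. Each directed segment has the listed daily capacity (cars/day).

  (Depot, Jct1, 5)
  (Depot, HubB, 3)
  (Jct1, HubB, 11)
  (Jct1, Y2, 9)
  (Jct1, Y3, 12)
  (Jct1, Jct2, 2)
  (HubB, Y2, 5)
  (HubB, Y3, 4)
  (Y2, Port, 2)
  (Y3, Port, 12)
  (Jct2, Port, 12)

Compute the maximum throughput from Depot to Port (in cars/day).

Augment Depot→Jct1→Y2→Port: bottleneck 2, flow now 2.
Augment Depot→Jct1→Y3→Port: bottleneck 3, flow now 5.
Augment Depot→HubB→Y3→Port: bottleneck 3, flow now 8.
No augmenting path remains; maximum flow = 8.
In the residual graph, reachable from Depot: {Depot}.
Min-cut edges: Depot→Jct1 (5), Depot→HubB (3); capacity 5 + 3 = 8.
This cut is saturated, so no flow can exceed 8.

8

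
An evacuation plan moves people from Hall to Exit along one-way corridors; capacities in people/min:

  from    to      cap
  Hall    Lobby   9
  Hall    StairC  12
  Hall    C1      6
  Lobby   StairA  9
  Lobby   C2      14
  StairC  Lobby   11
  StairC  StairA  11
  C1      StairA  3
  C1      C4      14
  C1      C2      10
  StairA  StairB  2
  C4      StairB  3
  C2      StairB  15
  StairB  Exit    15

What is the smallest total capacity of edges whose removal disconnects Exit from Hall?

15

Augment Hall→Lobby→StairA→StairB→Exit: bottleneck 2, flow now 2.
Augment Hall→Lobby→C2→StairB→Exit: bottleneck 7, flow now 9.
Augment Hall→C1→C4→StairB→Exit: bottleneck 3, flow now 12.
Augment Hall→C1→C2→StairB→Exit: bottleneck 3, flow now 15.
No augmenting path remains; maximum flow = 15.
By max-flow min-cut, the minimum cut capacity equals the max flow.
In the residual graph, reachable from Hall: {Hall, Lobby, StairC, C1, StairA, C4, C2, StairB}.
Min-cut edges: StairB→Exit (15); capacity 15 = 15.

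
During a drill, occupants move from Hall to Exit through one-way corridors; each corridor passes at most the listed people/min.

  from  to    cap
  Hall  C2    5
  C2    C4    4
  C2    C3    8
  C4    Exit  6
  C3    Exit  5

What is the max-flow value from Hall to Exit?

Augment Hall→C2→C4→Exit: bottleneck 4, flow now 4.
Augment Hall→C2→C3→Exit: bottleneck 1, flow now 5.
No augmenting path remains; maximum flow = 5.
In the residual graph, reachable from Hall: {Hall}.
Min-cut edges: Hall→C2 (5); capacity 5 = 5.
This cut is saturated, so no flow can exceed 5.

5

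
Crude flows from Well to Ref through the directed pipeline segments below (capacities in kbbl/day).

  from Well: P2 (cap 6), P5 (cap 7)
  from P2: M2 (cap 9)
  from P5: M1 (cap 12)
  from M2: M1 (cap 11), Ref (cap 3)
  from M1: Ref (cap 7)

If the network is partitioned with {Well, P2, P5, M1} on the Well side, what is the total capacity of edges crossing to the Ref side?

16

Edges leaving {Well, P2, P5, M1}: P2→M2 (9), M1→Ref (7).
Cut capacity = 9 + 7 = 16.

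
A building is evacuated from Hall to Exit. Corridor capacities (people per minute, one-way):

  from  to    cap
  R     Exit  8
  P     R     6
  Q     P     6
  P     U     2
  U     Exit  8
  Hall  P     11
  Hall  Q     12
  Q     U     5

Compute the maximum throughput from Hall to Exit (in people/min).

Augment Hall→P→R→Exit: bottleneck 6, flow now 6.
Augment Hall→P→U→Exit: bottleneck 2, flow now 8.
Augment Hall→Q→U→Exit: bottleneck 5, flow now 13.
No augmenting path remains; maximum flow = 13.
In the residual graph, reachable from Hall: {Hall, P, Q}.
Min-cut edges: P→R (6), P→U (2), Q→U (5); capacity 6 + 2 + 5 = 13.
This cut is saturated, so no flow can exceed 13.

13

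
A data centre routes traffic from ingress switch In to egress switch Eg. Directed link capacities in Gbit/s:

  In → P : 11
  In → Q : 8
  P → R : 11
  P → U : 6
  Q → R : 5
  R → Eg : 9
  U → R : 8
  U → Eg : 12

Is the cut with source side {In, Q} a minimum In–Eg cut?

No — its capacity is 16, but the minimum cut has capacity 15.

Given cut capacity: 11 + 5 = 16.
Augment In→P→R→Eg: bottleneck 9, flow now 9.
Augment In→P→U→Eg: bottleneck 2, flow now 11.
Augment In→Q→R→P→U→Eg: bottleneck 4, flow now 15. (uses reverse residual edge)
No augmenting path remains; maximum flow = 15.
In the residual graph, reachable from In: {In, P, Q, R}.
Min-cut edges: P→U (6), R→Eg (9); capacity 6 + 9 = 15.
Cut capacity 16 exceeds the max flow 15, so it is not minimum.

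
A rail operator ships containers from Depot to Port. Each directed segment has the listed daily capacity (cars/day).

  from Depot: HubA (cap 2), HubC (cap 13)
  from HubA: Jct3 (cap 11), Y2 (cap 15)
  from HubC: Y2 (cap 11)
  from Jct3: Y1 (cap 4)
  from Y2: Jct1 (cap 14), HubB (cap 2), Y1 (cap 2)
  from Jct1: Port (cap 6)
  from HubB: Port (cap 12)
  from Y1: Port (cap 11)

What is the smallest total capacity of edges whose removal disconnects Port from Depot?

Augment Depot→HubA→Jct3→Y1→Port: bottleneck 2, flow now 2.
Augment Depot→HubC→Y2→Jct1→Port: bottleneck 6, flow now 8.
Augment Depot→HubC→Y2→HubB→Port: bottleneck 2, flow now 10.
Augment Depot→HubC→Y2→Y1→Port: bottleneck 2, flow now 12.
No augmenting path remains; maximum flow = 12.
By max-flow min-cut, the minimum cut capacity equals the max flow.
In the residual graph, reachable from Depot: {Depot, HubC, Y2, Jct1}.
Min-cut edges: Depot→HubA (2), Y2→HubB (2), Y2→Y1 (2), Jct1→Port (6); capacity 2 + 2 + 2 + 6 = 12.

12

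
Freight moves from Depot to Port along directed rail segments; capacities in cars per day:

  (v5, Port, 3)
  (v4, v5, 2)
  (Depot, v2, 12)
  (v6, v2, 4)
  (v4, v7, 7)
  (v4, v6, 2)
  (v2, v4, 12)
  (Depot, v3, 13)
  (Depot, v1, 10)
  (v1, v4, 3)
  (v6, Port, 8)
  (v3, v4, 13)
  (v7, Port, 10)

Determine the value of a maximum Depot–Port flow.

Augment Depot→v1→v4→v5→Port: bottleneck 2, flow now 2.
Augment Depot→v1→v4→v6→Port: bottleneck 1, flow now 3.
Augment Depot→v2→v4→v6→Port: bottleneck 1, flow now 4.
Augment Depot→v2→v4→v7→Port: bottleneck 7, flow now 11.
No augmenting path remains; maximum flow = 11.
In the residual graph, reachable from Depot: {Depot, v1, v2, v3, v4}.
Min-cut edges: v4→v5 (2), v4→v6 (2), v4→v7 (7); capacity 2 + 2 + 7 = 11.
This cut is saturated, so no flow can exceed 11.

11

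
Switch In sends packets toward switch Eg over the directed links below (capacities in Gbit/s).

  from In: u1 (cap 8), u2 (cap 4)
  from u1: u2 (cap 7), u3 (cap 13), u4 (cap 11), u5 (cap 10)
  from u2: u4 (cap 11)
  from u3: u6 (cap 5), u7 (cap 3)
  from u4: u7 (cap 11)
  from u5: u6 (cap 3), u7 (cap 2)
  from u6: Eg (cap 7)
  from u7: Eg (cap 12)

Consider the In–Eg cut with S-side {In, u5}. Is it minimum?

Given cut capacity: 8 + 4 + 3 + 2 = 17.
Augment In→u1→u3→u6→Eg: bottleneck 5, flow now 5.
Augment In→u1→u3→u7→Eg: bottleneck 3, flow now 8.
Augment In→u2→u4→u7→Eg: bottleneck 4, flow now 12.
No augmenting path remains; maximum flow = 12.
In the residual graph, reachable from In: {In}.
Min-cut edges: In→u1 (8), In→u2 (4); capacity 8 + 4 = 12.
Cut capacity 17 exceeds the max flow 12, so it is not minimum.

No — its capacity is 17, but the minimum cut has capacity 12.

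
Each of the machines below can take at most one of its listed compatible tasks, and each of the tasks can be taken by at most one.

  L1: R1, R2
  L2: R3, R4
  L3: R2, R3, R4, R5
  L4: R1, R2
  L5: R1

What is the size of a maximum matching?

Unit-capacity flow: source→left, listed edges, right→sink; max matching = max flow.
Augmenting path L1→R1 (+1); matched 1.
Augmenting path L2→R3 (+1); matched 2.
Augmenting path L3→R2 (+1); matched 3.
Augmenting path L4→R2→L3→R4 (+1); matched 4.
No augmenting path remains; maximum matching = 4.
König certificate: {L2, L3, R1, R2} is a vertex cover of size 4 (every listed pair touches it), so no matching can be larger.

4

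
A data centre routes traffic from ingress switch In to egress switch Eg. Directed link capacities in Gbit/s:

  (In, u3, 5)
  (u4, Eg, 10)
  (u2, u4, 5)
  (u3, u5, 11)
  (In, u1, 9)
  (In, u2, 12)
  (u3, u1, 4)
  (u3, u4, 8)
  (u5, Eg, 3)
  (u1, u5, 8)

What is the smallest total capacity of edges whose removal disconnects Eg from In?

13

Augment In→u1→u5→Eg: bottleneck 3, flow now 3.
Augment In→u2→u4→Eg: bottleneck 5, flow now 8.
Augment In→u3→u4→Eg: bottleneck 5, flow now 13.
No augmenting path remains; maximum flow = 13.
By max-flow min-cut, the minimum cut capacity equals the max flow.
In the residual graph, reachable from In: {In, u1, u2, u5}.
Min-cut edges: In→u3 (5), u2→u4 (5), u5→Eg (3); capacity 5 + 5 + 3 = 13.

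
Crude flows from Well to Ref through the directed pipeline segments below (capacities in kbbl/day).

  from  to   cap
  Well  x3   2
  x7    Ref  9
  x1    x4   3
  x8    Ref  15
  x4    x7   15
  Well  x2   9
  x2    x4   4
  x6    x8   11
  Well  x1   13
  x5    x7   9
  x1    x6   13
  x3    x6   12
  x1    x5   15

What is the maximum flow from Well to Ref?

19

Augment Well→x1→x4→x7→Ref: bottleneck 3, flow now 3.
Augment Well→x1→x5→x7→Ref: bottleneck 6, flow now 9.
Augment Well→x1→x6→x8→Ref: bottleneck 4, flow now 13.
Augment Well→x3→x6→x8→Ref: bottleneck 2, flow now 15.
Augment Well→x2→x4→x1→x6→x8→Ref: bottleneck 3, flow now 18. (uses reverse residual edge)
Augment Well→x2→x4→x7→x5→x1→x6→x8→Ref: bottleneck 1, flow now 19. (uses reverse residual edge)
No augmenting path remains; maximum flow = 19.
In the residual graph, reachable from Well: {Well, x2}.
Min-cut edges: Well→x1 (13), Well→x3 (2), x2→x4 (4); capacity 13 + 2 + 4 = 19.
This cut is saturated, so no flow can exceed 19.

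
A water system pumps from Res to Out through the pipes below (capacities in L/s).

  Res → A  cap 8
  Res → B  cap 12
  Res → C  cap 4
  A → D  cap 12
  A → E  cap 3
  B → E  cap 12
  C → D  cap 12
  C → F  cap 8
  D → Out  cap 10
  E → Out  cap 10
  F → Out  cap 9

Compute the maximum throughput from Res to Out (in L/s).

Augment Res→A→D→Out: bottleneck 8, flow now 8.
Augment Res→B→E→Out: bottleneck 10, flow now 18.
Augment Res→C→D→Out: bottleneck 2, flow now 20.
Augment Res→C→F→Out: bottleneck 2, flow now 22.
No augmenting path remains; maximum flow = 22.
In the residual graph, reachable from Res: {Res, B, E}.
Min-cut edges: Res→A (8), Res→C (4), E→Out (10); capacity 8 + 4 + 10 = 22.
This cut is saturated, so no flow can exceed 22.

22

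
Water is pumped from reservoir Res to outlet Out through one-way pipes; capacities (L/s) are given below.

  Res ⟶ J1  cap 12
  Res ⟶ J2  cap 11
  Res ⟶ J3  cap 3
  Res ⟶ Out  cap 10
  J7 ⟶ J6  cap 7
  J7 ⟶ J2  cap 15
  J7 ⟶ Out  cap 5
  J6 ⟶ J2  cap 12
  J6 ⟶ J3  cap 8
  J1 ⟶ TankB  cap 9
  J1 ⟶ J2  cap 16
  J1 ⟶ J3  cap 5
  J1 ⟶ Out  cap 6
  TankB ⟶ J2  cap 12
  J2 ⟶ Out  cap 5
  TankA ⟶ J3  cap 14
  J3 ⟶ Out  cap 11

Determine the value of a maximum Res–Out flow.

29

Augment Res→Out: bottleneck 10, flow now 10.
Augment Res→J1→Out: bottleneck 6, flow now 16.
Augment Res→J2→Out: bottleneck 5, flow now 21.
Augment Res→J3→Out: bottleneck 3, flow now 24.
Augment Res→J1→J3→Out: bottleneck 5, flow now 29.
No augmenting path remains; maximum flow = 29.
In the residual graph, reachable from Res: {Res, J1, TankB, J2}.
Min-cut edges: Res→J3 (3), Res→Out (10), J1→J3 (5), J1→Out (6), J2→Out (5); capacity 3 + 10 + 5 + 6 + 5 = 29.
This cut is saturated, so no flow can exceed 29.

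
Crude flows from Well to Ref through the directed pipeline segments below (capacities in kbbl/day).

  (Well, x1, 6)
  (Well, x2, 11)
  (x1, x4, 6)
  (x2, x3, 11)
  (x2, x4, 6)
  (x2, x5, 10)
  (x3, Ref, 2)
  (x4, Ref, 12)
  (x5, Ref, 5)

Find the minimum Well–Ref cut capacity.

Augment Well→x1→x4→Ref: bottleneck 6, flow now 6.
Augment Well→x2→x3→Ref: bottleneck 2, flow now 8.
Augment Well→x2→x4→Ref: bottleneck 6, flow now 14.
Augment Well→x2→x5→Ref: bottleneck 3, flow now 17.
No augmenting path remains; maximum flow = 17.
By max-flow min-cut, the minimum cut capacity equals the max flow.
In the residual graph, reachable from Well: {Well}.
Min-cut edges: Well→x1 (6), Well→x2 (11); capacity 6 + 11 = 17.

17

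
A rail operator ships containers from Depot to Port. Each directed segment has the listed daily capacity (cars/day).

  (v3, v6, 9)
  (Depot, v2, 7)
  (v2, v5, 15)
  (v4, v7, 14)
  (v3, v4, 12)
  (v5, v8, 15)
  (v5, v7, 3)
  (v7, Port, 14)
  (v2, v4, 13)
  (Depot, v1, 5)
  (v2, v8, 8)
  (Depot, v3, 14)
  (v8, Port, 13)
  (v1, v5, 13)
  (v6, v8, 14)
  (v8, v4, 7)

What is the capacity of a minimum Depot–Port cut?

Augment Depot→v2→v8→Port: bottleneck 7, flow now 7.
Augment Depot→v1→v5→v7→Port: bottleneck 3, flow now 10.
Augment Depot→v1→v5→v8→Port: bottleneck 2, flow now 12.
Augment Depot→v3→v4→v7→Port: bottleneck 11, flow now 23.
Augment Depot→v3→v6→v8→Port: bottleneck 3, flow now 26.
No augmenting path remains; maximum flow = 26.
By max-flow min-cut, the minimum cut capacity equals the max flow.
In the residual graph, reachable from Depot: {Depot}.
Min-cut edges: Depot→v1 (5), Depot→v2 (7), Depot→v3 (14); capacity 5 + 7 + 14 = 26.

26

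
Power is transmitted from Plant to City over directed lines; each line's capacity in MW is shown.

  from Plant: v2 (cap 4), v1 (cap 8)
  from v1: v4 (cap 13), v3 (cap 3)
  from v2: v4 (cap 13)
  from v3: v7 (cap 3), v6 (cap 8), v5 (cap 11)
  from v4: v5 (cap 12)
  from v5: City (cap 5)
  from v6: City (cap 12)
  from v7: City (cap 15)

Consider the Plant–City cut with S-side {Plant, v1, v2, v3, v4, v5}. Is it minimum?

Given cut capacity: 8 + 3 + 5 = 16.
Augment Plant→v1→v3→v5→City: bottleneck 3, flow now 3.
Augment Plant→v1→v4→v5→City: bottleneck 2, flow now 5.
Augment Plant→v1→v4→v5→v3→v6→City: bottleneck 3, flow now 8. (uses reverse residual edge)
No augmenting path remains; maximum flow = 8.
In the residual graph, reachable from Plant: {Plant, v1, v2, v4, v5}.
Min-cut edges: v1→v3 (3), v5→City (5); capacity 3 + 5 = 8.
Cut capacity 16 exceeds the max flow 8, so it is not minimum.

No — its capacity is 16, but the minimum cut has capacity 8.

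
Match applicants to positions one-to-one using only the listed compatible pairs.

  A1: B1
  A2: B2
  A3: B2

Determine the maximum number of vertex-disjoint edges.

Unit-capacity flow: source→left, listed edges, right→sink; max matching = max flow.
Augmenting path A1→B1 (+1); matched 1.
Augmenting path A2→B2 (+1); matched 2.
No augmenting path remains; maximum matching = 2.
König certificate: {A1, B2} is a vertex cover of size 2 (every listed pair touches it), so no matching can be larger.

2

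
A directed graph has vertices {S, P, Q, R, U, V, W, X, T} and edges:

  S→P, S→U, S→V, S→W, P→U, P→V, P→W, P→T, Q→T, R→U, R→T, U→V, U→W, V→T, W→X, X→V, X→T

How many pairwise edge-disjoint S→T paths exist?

Assign every edge capacity 1; by Menger, the answer equals the max flow.
Path S→P→T (+1); total 1.
Path S→V→T (+1); total 2.
Path S→W→X→T (+1); total 3.
No residual S→T path; max flow = 3.
Certifying cut of size 3: {S→P, V→T, W→X}.

3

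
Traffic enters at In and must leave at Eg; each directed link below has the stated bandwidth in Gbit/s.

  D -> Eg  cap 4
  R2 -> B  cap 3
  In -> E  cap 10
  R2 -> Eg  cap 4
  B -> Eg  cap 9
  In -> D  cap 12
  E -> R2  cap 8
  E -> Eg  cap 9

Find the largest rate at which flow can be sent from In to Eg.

14

Augment In→D→Eg: bottleneck 4, flow now 4.
Augment In→E→Eg: bottleneck 9, flow now 13.
Augment In→E→R2→Eg: bottleneck 1, flow now 14.
No augmenting path remains; maximum flow = 14.
In the residual graph, reachable from In: {In, D}.
Min-cut edges: In→E (10), D→Eg (4); capacity 10 + 4 = 14.
This cut is saturated, so no flow can exceed 14.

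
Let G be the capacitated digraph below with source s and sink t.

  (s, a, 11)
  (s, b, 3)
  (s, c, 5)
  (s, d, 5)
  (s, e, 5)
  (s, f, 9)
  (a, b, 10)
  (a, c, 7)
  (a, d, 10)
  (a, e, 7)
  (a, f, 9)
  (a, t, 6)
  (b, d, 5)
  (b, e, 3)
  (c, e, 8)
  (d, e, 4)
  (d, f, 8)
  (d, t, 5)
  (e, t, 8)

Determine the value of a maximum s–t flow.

19

Augment s→a→t: bottleneck 6, flow now 6.
Augment s→d→t: bottleneck 5, flow now 11.
Augment s→e→t: bottleneck 5, flow now 16.
Augment s→a→e→t: bottleneck 3, flow now 19.
No augmenting path remains; maximum flow = 19.
In the residual graph, reachable from s: {s, a, b, c, d, e, f}.
Min-cut edges: a→t (6), d→t (5), e→t (8); capacity 6 + 5 + 8 = 19.
This cut is saturated, so no flow can exceed 19.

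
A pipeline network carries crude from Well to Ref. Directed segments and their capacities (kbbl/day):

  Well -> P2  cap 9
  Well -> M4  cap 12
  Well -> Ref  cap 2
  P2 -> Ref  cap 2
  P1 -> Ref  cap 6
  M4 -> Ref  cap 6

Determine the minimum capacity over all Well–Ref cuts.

10

Augment Well→Ref: bottleneck 2, flow now 2.
Augment Well→P2→Ref: bottleneck 2, flow now 4.
Augment Well→M4→Ref: bottleneck 6, flow now 10.
No augmenting path remains; maximum flow = 10.
By max-flow min-cut, the minimum cut capacity equals the max flow.
In the residual graph, reachable from Well: {Well, P2, M4}.
Min-cut edges: Well→Ref (2), P2→Ref (2), M4→Ref (6); capacity 2 + 2 + 6 = 10.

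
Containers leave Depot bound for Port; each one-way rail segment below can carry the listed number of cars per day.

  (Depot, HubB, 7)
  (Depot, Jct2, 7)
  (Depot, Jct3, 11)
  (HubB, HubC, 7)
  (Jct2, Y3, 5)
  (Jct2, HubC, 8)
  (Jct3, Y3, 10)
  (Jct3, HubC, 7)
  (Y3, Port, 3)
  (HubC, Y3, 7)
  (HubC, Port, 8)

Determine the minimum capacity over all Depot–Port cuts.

11

Augment Depot→HubB→HubC→Port: bottleneck 7, flow now 7.
Augment Depot→Jct2→Y3→Port: bottleneck 3, flow now 10.
Augment Depot→Jct2→HubC→Port: bottleneck 1, flow now 11.
No augmenting path remains; maximum flow = 11.
By max-flow min-cut, the minimum cut capacity equals the max flow.
In the residual graph, reachable from Depot: {Depot, HubB, Jct2, Jct3, Y3, HubC}.
Min-cut edges: Y3→Port (3), HubC→Port (8); capacity 3 + 8 = 11.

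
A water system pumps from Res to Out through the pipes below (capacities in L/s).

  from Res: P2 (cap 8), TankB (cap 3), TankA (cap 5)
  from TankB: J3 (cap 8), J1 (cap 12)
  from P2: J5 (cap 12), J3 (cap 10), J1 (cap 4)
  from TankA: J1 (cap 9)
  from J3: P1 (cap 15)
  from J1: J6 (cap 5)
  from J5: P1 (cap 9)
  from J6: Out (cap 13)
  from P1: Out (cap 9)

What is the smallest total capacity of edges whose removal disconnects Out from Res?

Augment Res→TankB→J3→P1→Out: bottleneck 3, flow now 3.
Augment Res→P2→J3→P1→Out: bottleneck 6, flow now 9.
Augment Res→P2→J1→J6→Out: bottleneck 2, flow now 11.
Augment Res→TankA→J1→J6→Out: bottleneck 3, flow now 14.
No augmenting path remains; maximum flow = 14.
By max-flow min-cut, the minimum cut capacity equals the max flow.
In the residual graph, reachable from Res: {Res, TankB, P2, TankA, J3, J1, J5, P1}.
Min-cut edges: J1→J6 (5), P1→Out (9); capacity 5 + 9 = 14.

14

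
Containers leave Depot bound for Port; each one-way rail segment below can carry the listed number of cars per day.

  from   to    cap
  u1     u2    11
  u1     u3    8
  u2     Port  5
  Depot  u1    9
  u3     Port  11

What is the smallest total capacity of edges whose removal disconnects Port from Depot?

Augment Depot→u1→u2→Port: bottleneck 5, flow now 5.
Augment Depot→u1→u3→Port: bottleneck 4, flow now 9.
No augmenting path remains; maximum flow = 9.
By max-flow min-cut, the minimum cut capacity equals the max flow.
In the residual graph, reachable from Depot: {Depot}.
Min-cut edges: Depot→u1 (9); capacity 9 = 9.

9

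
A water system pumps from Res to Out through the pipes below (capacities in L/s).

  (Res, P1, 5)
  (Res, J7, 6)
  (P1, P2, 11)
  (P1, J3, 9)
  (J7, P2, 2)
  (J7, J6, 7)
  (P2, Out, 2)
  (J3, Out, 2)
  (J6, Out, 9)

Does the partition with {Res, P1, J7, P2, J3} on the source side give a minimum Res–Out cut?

Given cut capacity: 7 + 2 + 2 = 11.
Augment Res→P1→P2→Out: bottleneck 2, flow now 2.
Augment Res→P1→J3→Out: bottleneck 2, flow now 4.
Augment Res→J7→J6→Out: bottleneck 6, flow now 10.
No augmenting path remains; maximum flow = 10.
In the residual graph, reachable from Res: {Res, P1, P2, J3}.
Min-cut edges: Res→J7 (6), P2→Out (2), J3→Out (2); capacity 6 + 2 + 2 = 10.
Cut capacity 11 exceeds the max flow 10, so it is not minimum.

No — its capacity is 11, but the minimum cut has capacity 10.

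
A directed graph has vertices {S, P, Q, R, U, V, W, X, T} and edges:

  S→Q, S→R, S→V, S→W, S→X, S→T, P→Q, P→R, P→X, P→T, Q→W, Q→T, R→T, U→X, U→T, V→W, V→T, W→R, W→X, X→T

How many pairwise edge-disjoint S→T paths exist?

Assign every edge capacity 1; by Menger, the answer equals the max flow.
Path S→T (+1); total 1.
Path S→Q→T (+1); total 2.
Path S→R→T (+1); total 3.
Path S→V→T (+1); total 4.
Path S→X→T (+1); total 5.
No residual S→T path; max flow = 5.
Certifying cut of size 5: {R→T, S→Q, S→T, S→V, X→T}.

5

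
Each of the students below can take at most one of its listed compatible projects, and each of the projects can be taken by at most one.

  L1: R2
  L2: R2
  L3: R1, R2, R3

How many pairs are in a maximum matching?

Unit-capacity flow: source→left, listed edges, right→sink; max matching = max flow.
Augmenting path L1→R2 (+1); matched 1.
Augmenting path L3→R1 (+1); matched 2.
No augmenting path remains; maximum matching = 2.
König certificate: {L3, R2} is a vertex cover of size 2 (every listed pair touches it), so no matching can be larger.

2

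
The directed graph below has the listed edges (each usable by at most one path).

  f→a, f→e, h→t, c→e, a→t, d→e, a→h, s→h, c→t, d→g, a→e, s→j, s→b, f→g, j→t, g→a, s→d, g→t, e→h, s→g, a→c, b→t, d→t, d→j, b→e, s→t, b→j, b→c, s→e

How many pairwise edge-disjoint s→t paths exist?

6

Assign every edge capacity 1; by Menger, the answer equals the max flow.
Path s→t (+1); total 1.
Path s→b→t (+1); total 2.
Path s→d→t (+1); total 3.
Path s→g→t (+1); total 4.
Path s→h→t (+1); total 5.
Path s→j→t (+1); total 6.
No residual s→t path; max flow = 6.
Certifying cut of size 6: {h→t, s→b, s→d, s→g, s→j, s→t}.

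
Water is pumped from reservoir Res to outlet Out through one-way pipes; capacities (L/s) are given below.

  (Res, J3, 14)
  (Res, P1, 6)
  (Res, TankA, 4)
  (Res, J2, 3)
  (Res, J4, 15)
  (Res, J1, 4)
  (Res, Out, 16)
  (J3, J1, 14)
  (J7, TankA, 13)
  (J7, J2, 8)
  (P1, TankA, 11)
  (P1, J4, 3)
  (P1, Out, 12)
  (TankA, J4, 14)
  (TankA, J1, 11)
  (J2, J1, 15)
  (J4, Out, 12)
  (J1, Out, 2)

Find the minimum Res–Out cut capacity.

Augment Res→Out: bottleneck 16, flow now 16.
Augment Res→P1→Out: bottleneck 6, flow now 22.
Augment Res→J4→Out: bottleneck 12, flow now 34.
Augment Res→J1→Out: bottleneck 2, flow now 36.
No augmenting path remains; maximum flow = 36.
By max-flow min-cut, the minimum cut capacity equals the max flow.
In the residual graph, reachable from Res: {Res, J3, TankA, J2, J4, J1}.
Min-cut edges: Res→P1 (6), Res→Out (16), J4→Out (12), J1→Out (2); capacity 6 + 16 + 12 + 2 = 36.

36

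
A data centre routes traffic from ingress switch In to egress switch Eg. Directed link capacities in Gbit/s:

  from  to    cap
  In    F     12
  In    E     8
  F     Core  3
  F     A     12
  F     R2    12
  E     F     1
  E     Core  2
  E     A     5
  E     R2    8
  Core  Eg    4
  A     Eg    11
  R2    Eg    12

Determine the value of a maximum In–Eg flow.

20

Augment In→F→Core→Eg: bottleneck 3, flow now 3.
Augment In→F→A→Eg: bottleneck 9, flow now 12.
Augment In→E→Core→Eg: bottleneck 1, flow now 13.
Augment In→E→A→Eg: bottleneck 2, flow now 15.
Augment In→E→R2→Eg: bottleneck 5, flow now 20.
No augmenting path remains; maximum flow = 20.
In the residual graph, reachable from In: {In}.
Min-cut edges: In→F (12), In→E (8); capacity 12 + 8 = 20.
This cut is saturated, so no flow can exceed 20.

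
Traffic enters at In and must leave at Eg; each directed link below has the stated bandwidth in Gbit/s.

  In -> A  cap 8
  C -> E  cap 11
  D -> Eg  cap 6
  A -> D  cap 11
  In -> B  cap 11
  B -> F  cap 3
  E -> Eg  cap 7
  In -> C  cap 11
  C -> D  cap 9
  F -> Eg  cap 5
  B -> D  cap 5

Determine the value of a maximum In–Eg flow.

16

Augment In→A→D→Eg: bottleneck 6, flow now 6.
Augment In→B→F→Eg: bottleneck 3, flow now 9.
Augment In→C→E→Eg: bottleneck 7, flow now 16.
No augmenting path remains; maximum flow = 16.
In the residual graph, reachable from In: {In, A, B, C, D, E}.
Min-cut edges: B→F (3), D→Eg (6), E→Eg (7); capacity 3 + 6 + 7 = 16.
This cut is saturated, so no flow can exceed 16.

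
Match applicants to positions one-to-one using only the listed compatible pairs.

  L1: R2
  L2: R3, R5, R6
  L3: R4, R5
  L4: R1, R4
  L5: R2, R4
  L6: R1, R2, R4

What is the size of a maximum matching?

Unit-capacity flow: source→left, listed edges, right→sink; max matching = max flow.
Augmenting path L1→R2 (+1); matched 1.
Augmenting path L2→R3 (+1); matched 2.
Augmenting path L3→R4 (+1); matched 3.
Augmenting path L4→R1 (+1); matched 4.
Augmenting path L5→R4→L3→R5 (+1); matched 5.
No augmenting path remains; maximum matching = 5.
König certificate: {L2, L3, R1, R2, R4} is a vertex cover of size 5 (every listed pair touches it), so no matching can be larger.

5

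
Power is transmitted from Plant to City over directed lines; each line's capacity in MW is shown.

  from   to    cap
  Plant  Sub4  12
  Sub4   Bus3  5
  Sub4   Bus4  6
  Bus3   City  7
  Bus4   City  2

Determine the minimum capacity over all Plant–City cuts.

7

Augment Plant→Sub4→Bus3→City: bottleneck 5, flow now 5.
Augment Plant→Sub4→Bus4→City: bottleneck 2, flow now 7.
No augmenting path remains; maximum flow = 7.
By max-flow min-cut, the minimum cut capacity equals the max flow.
In the residual graph, reachable from Plant: {Plant, Sub4, Bus4}.
Min-cut edges: Sub4→Bus3 (5), Bus4→City (2); capacity 5 + 2 = 7.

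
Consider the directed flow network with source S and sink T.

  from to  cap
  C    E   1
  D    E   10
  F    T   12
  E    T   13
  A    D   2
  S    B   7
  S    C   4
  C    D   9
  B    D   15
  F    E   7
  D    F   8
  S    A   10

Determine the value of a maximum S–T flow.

13

Augment S→C→E→T: bottleneck 1, flow now 1.
Augment S→A→D→E→T: bottleneck 2, flow now 3.
Augment S→B→D→E→T: bottleneck 7, flow now 10.
Augment S→C→D→E→T: bottleneck 1, flow now 11.
Augment S→C→D→F→T: bottleneck 2, flow now 13.
No augmenting path remains; maximum flow = 13.
In the residual graph, reachable from S: {S, A}.
Min-cut edges: S→B (7), S→C (4), A→D (2); capacity 7 + 4 + 2 = 13.
This cut is saturated, so no flow can exceed 13.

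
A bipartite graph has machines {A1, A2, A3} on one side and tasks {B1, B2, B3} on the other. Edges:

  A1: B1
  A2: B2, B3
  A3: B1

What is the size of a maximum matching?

Unit-capacity flow: source→left, listed edges, right→sink; max matching = max flow.
Augmenting path A1→B1 (+1); matched 1.
Augmenting path A2→B2 (+1); matched 2.
No augmenting path remains; maximum matching = 2.
König certificate: {A2, B1} is a vertex cover of size 2 (every listed pair touches it), so no matching can be larger.

2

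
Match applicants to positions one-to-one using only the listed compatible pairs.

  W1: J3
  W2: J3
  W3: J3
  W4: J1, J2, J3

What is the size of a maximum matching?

2

Unit-capacity flow: source→left, listed edges, right→sink; max matching = max flow.
Augmenting path W1→J3 (+1); matched 1.
Augmenting path W4→J1 (+1); matched 2.
No augmenting path remains; maximum matching = 2.
König certificate: {W4, J3} is a vertex cover of size 2 (every listed pair touches it), so no matching can be larger.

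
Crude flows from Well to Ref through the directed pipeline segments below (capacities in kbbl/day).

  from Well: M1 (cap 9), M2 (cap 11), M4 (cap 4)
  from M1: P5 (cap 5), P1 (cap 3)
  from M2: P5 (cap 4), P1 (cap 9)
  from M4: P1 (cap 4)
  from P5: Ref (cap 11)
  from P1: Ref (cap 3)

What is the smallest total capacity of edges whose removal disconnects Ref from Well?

Augment Well→M1→P5→Ref: bottleneck 5, flow now 5.
Augment Well→M1→P1→Ref: bottleneck 3, flow now 8.
Augment Well→M2→P5→Ref: bottleneck 4, flow now 12.
No augmenting path remains; maximum flow = 12.
By max-flow min-cut, the minimum cut capacity equals the max flow.
In the residual graph, reachable from Well: {Well, M1, M2, M4, P1}.
Min-cut edges: M1→P5 (5), M2→P5 (4), P1→Ref (3); capacity 5 + 4 + 3 = 12.

12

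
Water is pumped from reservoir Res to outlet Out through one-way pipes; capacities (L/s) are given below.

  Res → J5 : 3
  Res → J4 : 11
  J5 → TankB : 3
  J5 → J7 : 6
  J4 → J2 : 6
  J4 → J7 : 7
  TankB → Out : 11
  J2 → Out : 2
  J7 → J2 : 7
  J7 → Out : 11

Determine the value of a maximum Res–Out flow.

12

Augment Res→J5→TankB→Out: bottleneck 3, flow now 3.
Augment Res→J4→J2→Out: bottleneck 2, flow now 5.
Augment Res→J4→J7→Out: bottleneck 7, flow now 12.
No augmenting path remains; maximum flow = 12.
In the residual graph, reachable from Res: {Res, J4, J2}.
Min-cut edges: Res→J5 (3), J4→J7 (7), J2→Out (2); capacity 3 + 7 + 2 = 12.
This cut is saturated, so no flow can exceed 12.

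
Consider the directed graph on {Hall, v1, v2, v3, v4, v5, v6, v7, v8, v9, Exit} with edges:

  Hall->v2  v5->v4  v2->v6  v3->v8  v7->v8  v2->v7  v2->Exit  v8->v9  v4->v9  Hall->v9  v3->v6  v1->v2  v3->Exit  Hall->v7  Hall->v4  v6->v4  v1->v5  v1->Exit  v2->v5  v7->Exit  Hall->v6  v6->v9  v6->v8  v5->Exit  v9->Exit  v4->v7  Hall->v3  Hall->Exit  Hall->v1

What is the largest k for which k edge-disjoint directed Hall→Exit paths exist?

Assign every edge capacity 1; by Menger, the answer equals the max flow.
Path Hall→Exit (+1); total 1.
Path Hall→v1→Exit (+1); total 2.
Path Hall→v2→Exit (+1); total 3.
Path Hall→v3→Exit (+1); total 4.
Path Hall→v7→Exit (+1); total 5.
Path Hall→v9→Exit (+1); total 6.
No residual Hall→Exit path; max flow = 6.
Certifying cut of size 6: {Hall→Exit, Hall→v1, Hall→v2, Hall→v3, v7→Exit, v9→Exit}.

6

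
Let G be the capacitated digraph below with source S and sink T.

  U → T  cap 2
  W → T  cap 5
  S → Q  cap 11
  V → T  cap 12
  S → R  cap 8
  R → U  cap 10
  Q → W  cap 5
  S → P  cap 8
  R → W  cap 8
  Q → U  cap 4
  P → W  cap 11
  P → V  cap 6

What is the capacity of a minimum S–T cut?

Augment S→P→V→T: bottleneck 6, flow now 6.
Augment S→P→W→T: bottleneck 2, flow now 8.
Augment S→Q→U→T: bottleneck 2, flow now 10.
Augment S→Q→W→T: bottleneck 3, flow now 13.
No augmenting path remains; maximum flow = 13.
By max-flow min-cut, the minimum cut capacity equals the max flow.
In the residual graph, reachable from S: {S, P, Q, R, U, W}.
Min-cut edges: P→V (6), U→T (2), W→T (5); capacity 6 + 2 + 5 = 13.

13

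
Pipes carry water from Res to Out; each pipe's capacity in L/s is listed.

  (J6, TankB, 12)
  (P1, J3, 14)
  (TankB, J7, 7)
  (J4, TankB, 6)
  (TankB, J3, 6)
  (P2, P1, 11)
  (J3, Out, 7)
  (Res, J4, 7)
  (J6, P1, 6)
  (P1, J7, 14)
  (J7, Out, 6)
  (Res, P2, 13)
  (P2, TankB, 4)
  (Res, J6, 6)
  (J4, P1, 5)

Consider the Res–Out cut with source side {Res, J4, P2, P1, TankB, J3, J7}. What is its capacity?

19

Edges leaving {Res, J4, P2, P1, TankB, J3, J7}: Res→J6 (6), J3→Out (7), J7→Out (6).
Cut capacity = 6 + 7 + 6 = 19.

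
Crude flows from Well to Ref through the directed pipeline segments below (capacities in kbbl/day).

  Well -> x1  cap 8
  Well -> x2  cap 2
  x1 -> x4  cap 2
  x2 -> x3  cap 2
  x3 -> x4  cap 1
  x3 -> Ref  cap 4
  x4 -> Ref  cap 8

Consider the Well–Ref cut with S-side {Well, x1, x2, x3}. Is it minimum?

No — its capacity is 7, but the minimum cut has capacity 4.

Given cut capacity: 2 + 1 + 4 = 7.
Augment Well→x1→x4→Ref: bottleneck 2, flow now 2.
Augment Well→x2→x3→Ref: bottleneck 2, flow now 4.
No augmenting path remains; maximum flow = 4.
In the residual graph, reachable from Well: {Well, x1}.
Min-cut edges: Well→x2 (2), x1→x4 (2); capacity 2 + 2 = 4.
Cut capacity 7 exceeds the max flow 4, so it is not minimum.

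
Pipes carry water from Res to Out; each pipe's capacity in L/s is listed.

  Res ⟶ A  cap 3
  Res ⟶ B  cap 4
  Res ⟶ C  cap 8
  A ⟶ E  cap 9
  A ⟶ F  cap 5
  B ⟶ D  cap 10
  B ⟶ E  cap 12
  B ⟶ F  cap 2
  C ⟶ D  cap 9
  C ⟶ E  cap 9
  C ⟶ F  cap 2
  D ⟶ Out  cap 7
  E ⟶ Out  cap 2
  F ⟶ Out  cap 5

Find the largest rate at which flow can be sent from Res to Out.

14

Augment Res→A→E→Out: bottleneck 2, flow now 2.
Augment Res→A→F→Out: bottleneck 1, flow now 3.
Augment Res→B→D→Out: bottleneck 4, flow now 7.
Augment Res→C→D→Out: bottleneck 3, flow now 10.
Augment Res→C→F→Out: bottleneck 2, flow now 12.
Augment Res→C→D→B→F→Out: bottleneck 2, flow now 14. (uses reverse residual edge)
No augmenting path remains; maximum flow = 14.
In the residual graph, reachable from Res: {Res, A, B, C, D, E, F}.
Min-cut edges: D→Out (7), E→Out (2), F→Out (5); capacity 7 + 2 + 5 = 14.
This cut is saturated, so no flow can exceed 14.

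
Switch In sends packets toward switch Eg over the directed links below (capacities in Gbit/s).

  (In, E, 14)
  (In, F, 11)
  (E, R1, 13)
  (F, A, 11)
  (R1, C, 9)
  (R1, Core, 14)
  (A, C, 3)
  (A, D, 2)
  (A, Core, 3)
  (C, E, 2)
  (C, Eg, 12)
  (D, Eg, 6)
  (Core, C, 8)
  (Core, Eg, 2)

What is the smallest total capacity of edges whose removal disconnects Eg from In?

Augment In→E→R1→C→Eg: bottleneck 9, flow now 9.
Augment In→E→R1→Core→Eg: bottleneck 2, flow now 11.
Augment In→F→A→C→Eg: bottleneck 3, flow now 14.
Augment In→F→A→D→Eg: bottleneck 2, flow now 16.
No augmenting path remains; maximum flow = 16.
By max-flow min-cut, the minimum cut capacity equals the max flow.
In the residual graph, reachable from In: {In, E, F, R1, A, C, Core}.
Min-cut edges: A→D (2), C→Eg (12), Core→Eg (2); capacity 2 + 12 + 2 = 16.

16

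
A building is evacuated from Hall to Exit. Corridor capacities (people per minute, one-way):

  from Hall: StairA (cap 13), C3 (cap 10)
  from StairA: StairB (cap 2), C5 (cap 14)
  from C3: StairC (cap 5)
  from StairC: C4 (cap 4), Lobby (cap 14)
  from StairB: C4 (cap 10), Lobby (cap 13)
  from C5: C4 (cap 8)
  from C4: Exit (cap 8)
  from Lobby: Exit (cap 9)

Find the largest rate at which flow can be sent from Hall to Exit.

15

Augment Hall→StairA→StairB→C4→Exit: bottleneck 2, flow now 2.
Augment Hall→StairA→C5→C4→Exit: bottleneck 6, flow now 8.
Augment Hall→C3→StairC→Lobby→Exit: bottleneck 5, flow now 13.
Augment Hall→StairA→C5→C4→StairB→Lobby→Exit: bottleneck 2, flow now 15. (uses reverse residual edge)
No augmenting path remains; maximum flow = 15.
In the residual graph, reachable from Hall: {Hall, StairA, C3, C5}.
Min-cut edges: StairA→StairB (2), C3→StairC (5), C5→C4 (8); capacity 2 + 5 + 8 = 15.
This cut is saturated, so no flow can exceed 15.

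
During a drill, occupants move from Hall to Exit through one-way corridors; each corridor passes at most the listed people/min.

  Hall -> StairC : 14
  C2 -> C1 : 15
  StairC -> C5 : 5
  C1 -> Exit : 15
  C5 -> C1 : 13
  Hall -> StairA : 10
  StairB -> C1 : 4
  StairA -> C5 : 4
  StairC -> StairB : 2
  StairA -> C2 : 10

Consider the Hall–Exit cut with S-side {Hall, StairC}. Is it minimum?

No — its capacity is 17, but the minimum cut has capacity 15.

Given cut capacity: 10 + 5 + 2 = 17.
Augment Hall→StairA→C5→C1→Exit: bottleneck 4, flow now 4.
Augment Hall→StairA→C2→C1→Exit: bottleneck 6, flow now 10.
Augment Hall→StairC→C5→C1→Exit: bottleneck 5, flow now 15.
No augmenting path remains; maximum flow = 15.
In the residual graph, reachable from Hall: {Hall, StairA, StairC, C5, StairB, C2, C1}.
Min-cut edges: C1→Exit (15); capacity 15 = 15.
Cut capacity 17 exceeds the max flow 15, so it is not minimum.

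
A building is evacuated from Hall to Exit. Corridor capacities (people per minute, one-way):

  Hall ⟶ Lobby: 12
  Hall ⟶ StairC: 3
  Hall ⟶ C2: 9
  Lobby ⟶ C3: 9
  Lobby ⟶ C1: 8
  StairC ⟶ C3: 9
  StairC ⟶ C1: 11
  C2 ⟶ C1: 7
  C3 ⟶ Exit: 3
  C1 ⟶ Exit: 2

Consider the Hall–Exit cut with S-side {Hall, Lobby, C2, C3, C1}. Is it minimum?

Given cut capacity: 3 + 3 + 2 = 8.
Augment Hall→Lobby→C3→Exit: bottleneck 3, flow now 3.
Augment Hall→Lobby→C1→Exit: bottleneck 2, flow now 5.
No augmenting path remains; maximum flow = 5.
In the residual graph, reachable from Hall: {Hall, Lobby, StairC, C2, C3, C1}.
Min-cut edges: C3→Exit (3), C1→Exit (2); capacity 3 + 2 = 5.
Cut capacity 8 exceeds the max flow 5, so it is not minimum.

No — its capacity is 8, but the minimum cut has capacity 5.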